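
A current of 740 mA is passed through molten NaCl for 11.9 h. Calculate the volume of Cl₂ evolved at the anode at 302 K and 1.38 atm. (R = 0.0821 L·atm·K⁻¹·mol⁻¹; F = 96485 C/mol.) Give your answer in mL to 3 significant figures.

2950 mL

Q = 0.740 A × 42840 s = 31700 C
Moles of electrons = 31700 / 96485 = 0.3285 mol
2Cl⁻ → Cl₂ + 2e⁻, so n(Cl₂) = 0.3285 / 2 = 0.1643 mol
V = nRT/P = 0.1643 × 0.0821 × 302 / 1.38 = 2.952 L
= 2950 mL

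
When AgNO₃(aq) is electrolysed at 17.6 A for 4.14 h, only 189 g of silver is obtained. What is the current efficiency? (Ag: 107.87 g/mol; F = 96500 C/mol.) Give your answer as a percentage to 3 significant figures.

64.5%

Q = 17.6 × 14904 = 2.623×10^5 C
n(e⁻) = 2.623×10^5 / 96500 = 2.718 mol
Ag⁺ + e⁻ → Ag, so theoretical n(Ag) = 2.718 mol → 293.2 g
Efficiency = 189 / 293.2 = 0.6446 = 64.5%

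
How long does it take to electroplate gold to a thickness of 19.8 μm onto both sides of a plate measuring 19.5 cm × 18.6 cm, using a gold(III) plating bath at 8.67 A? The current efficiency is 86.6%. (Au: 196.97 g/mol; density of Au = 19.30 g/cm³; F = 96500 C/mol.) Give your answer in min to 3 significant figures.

Plated area = 2 × 19.5 × 18.6 = 725.4 cm²
Volume = 725.4 × 19.8×10⁻⁴ cm = 1.436 cm³
m(Au) = 1.436 × 19.30 = 27.71 g
n(Au) = 27.71 / 196.97 = 0.1407 mol; n(e⁻) = 3 × 0.1407 = 0.4221 mol
Q = 0.4221 × 96500 / 0.866 = 47040 C
t = 47040 / 8.67 = 5426 s = 90.4 min

90.4 min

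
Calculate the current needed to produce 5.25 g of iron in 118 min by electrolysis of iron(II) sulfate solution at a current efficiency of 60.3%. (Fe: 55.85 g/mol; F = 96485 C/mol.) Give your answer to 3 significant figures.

n(Fe) = 5.25 / 55.85 = 0.09400 mol
Fe²⁺ + 2e⁻ → Fe, so n(e⁻) = 2 × 0.09400 = 0.1880 mol
Q = 0.1880 × 96485 / 0.603 = 30080 C
I = Q / t = 30080 / 7080 s = 4.25 A

4.25 A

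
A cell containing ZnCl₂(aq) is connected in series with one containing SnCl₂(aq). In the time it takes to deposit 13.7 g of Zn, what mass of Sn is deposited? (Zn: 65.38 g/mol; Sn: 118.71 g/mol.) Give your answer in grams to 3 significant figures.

24.9 g

n(Zn) = 13.7 / 65.38 = 0.2095 mol
Zn²⁺ + 2e⁻ → Zn, so n(e⁻) = 2 × 0.2095 = 0.4190 mol
Same current for the same time ⇒ same n(e⁻) = 0.4190 mol in both cells.
Sn²⁺ + 2e⁻ → Sn, so n(Sn) = 0.4190 / 2 = 0.2095 mol
m(Sn) = 0.2095 × 118.71 = 24.9 g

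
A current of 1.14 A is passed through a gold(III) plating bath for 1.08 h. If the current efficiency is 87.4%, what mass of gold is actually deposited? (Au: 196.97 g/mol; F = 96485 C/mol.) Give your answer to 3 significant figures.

2.64 g

Q = 1.14 × 3888 = 4432 C
n(e⁻) = 4432 / 96485 = 0.04593 mol
Au³⁺ + 3e⁻ → Au, so theoretical m(Au) = 0.01531 × 196.97 = 3.016 g
Actual mass = 87.4% × 3.016 = 2.64 g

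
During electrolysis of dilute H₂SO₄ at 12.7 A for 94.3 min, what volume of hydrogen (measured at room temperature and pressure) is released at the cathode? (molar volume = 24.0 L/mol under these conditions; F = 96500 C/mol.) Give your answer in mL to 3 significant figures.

Q = 12.7 A × 5658 s = 71860 C
n(e⁻) = 71860 / 96500 = 0.7447 mol
2H⁺ + 2e⁻ → H₂, so n(H₂) = 0.7447 / 2 = 0.3724 mol
V = 0.3724 × 24.0 = 8.938 L
= 8940 mL

8940 mL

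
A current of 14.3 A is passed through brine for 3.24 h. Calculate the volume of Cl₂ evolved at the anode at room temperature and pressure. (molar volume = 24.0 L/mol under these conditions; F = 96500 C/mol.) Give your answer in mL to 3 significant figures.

20700 mL

Q = 14.3 A × 11664 s = 1.668×10^5 C
Moles of electrons = 1.668×10^5 / 96500 = 1.728 mol
2Cl⁻ → Cl₂ + 2e⁻, so n(Cl₂) = 1.728 / 2 = 0.8640 mol
V = 0.8640 × 24.0 = 20.74 L
= 20700 mL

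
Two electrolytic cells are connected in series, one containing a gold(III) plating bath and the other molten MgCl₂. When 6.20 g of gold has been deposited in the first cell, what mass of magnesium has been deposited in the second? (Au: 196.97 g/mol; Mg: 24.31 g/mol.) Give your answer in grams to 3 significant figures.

n(Au) = 6.20 / 196.97 = 0.03148 mol
Au³⁺ + 3e⁻ → Au, so n(e⁻) = 3 × 0.03148 = 0.09444 mol
The cells are in series, so the same charge (and hence the same n(e⁻) = 0.09444 mol) passes through both.
Mg²⁺ + 2e⁻ → Mg, so n(Mg) = 0.09444 / 2 = 0.04722 mol
m(Mg) = 0.04722 × 24.31 = 1.15 g

1.15 g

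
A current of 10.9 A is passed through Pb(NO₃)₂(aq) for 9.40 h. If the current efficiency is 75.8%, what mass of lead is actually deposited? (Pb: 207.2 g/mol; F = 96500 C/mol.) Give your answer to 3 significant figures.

300 g

Q = 10.9 × 33840 = 3.689×10^5 C
n(e⁻) = 3.689×10^5 / 96500 = 3.823 mol
Pb²⁺ + 2e⁻ → Pb, so theoretical m(Pb) = 1.912 × 207.2 = 396.2 g
Actual mass = 75.8% × 396.2 = 300 g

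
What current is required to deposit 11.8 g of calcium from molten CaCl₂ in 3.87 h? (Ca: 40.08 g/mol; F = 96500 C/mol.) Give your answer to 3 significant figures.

n(Ca) = 11.8 / 40.08 = 0.2944 mol
Ca²⁺ + 2e⁻ → Ca, so n(e⁻) = 2 × 0.2944 = 0.5888 mol
Q = 0.5888 × 96500 = 56820 C
I = Q / t = 56820 / 13932 s = 4.08 A

4.08 A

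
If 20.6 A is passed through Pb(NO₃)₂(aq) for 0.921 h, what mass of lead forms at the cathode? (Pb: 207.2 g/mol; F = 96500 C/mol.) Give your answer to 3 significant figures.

73.3 g

Q = It = 20.6 × 3315.6 = 68300 C
n(e⁻) = Q/F = 68300/96500 = 0.7078 mol
Pb²⁺ + 2e⁻ → Pb, so n(Pb) = 0.7078 / 2 = 0.3539 mol
m = 0.3539 × 207.2 = 73.3 g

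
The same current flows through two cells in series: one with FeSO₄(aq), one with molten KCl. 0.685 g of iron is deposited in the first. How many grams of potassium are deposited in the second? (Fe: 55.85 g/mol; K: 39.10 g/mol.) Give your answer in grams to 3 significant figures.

n(Fe) = 0.685 / 55.85 = 0.01226 mol
Fe²⁺ + 2e⁻ → Fe, so n(e⁻) = 2 × 0.01226 = 0.02452 mol
Since the cells are in series, n(e⁻) in the K cell is also 0.02452 mol.
K⁺ + e⁻ → K, so n(K) = 0.02452 mol
m(K) = 0.02452 × 39.10 = 0.959 g

0.959 g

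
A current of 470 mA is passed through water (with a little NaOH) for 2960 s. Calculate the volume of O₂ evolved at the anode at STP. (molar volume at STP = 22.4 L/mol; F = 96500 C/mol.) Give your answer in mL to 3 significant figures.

80.7 mL

Q = 0.470 A × 2960 s = 1391 C
n(e⁻) = 1391 / 96500 = 0.01441 mol
2H₂O → O₂ + 4H⁺ + 4e⁻, so n(O₂) = 0.01441 / 4 = 0.003603 mol
V = 0.003603 × 22.4 = 0.08071 L
= 80.7 mL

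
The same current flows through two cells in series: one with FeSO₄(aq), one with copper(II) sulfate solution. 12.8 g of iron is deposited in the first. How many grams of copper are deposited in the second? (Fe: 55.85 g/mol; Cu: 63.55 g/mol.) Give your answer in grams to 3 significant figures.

14.6 g

n(Fe) = 12.8 / 55.85 = 0.2292 mol
Fe²⁺ + 2e⁻ → Fe, so n(e⁻) = 2 × 0.2292 = 0.4584 mol
The cells are in series, so the same charge (and hence the same n(e⁻) = 0.4584 mol) passes through both.
Cu²⁺ + 2e⁻ → Cu, so n(Cu) = 0.4584 / 2 = 0.2292 mol
m(Cu) = 0.2292 × 63.55 = 14.6 g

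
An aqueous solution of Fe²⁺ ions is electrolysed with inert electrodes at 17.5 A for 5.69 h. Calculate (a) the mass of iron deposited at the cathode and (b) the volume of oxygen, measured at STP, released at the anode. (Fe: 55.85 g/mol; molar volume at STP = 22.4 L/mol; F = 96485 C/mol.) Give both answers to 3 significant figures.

104 g Fe; 20.8 L O₂

Q = 17.5 × 20484 = 3.585×10^5 C; n(e⁻) = 3.585×10^5 / 96485 = 3.716 mol
Cathode: Fe²⁺ + 2e⁻ → Fe → n(Fe) = 3.716/2 = 1.858 mol → 104 g
Anode: 2H₂O → O₂ + 4H⁺ + 4e⁻ → n(O₂) = 3.716/4 = 0.9290 mol → 20.8 L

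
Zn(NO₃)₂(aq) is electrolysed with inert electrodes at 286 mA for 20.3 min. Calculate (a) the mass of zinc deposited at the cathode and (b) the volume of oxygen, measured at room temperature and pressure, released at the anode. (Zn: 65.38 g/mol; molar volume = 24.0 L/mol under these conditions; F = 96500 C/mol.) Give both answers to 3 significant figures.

Q = 0.286 × 1218 = 348.3 C; n(e⁻) = 348.3 / 96500 = 0.003609 mol
Cathode: Zn²⁺ + 2e⁻ → Zn → n(Zn) = 0.003609/2 = 0.001805 mol → 0.118 g
Anode: 2H₂O → O₂ + 4H⁺ + 4e⁻ → n(O₂) = 0.003609/4 = 9.023×10^-4 mol → 0.0217 L

0.118 g Zn; 0.0217 L O₂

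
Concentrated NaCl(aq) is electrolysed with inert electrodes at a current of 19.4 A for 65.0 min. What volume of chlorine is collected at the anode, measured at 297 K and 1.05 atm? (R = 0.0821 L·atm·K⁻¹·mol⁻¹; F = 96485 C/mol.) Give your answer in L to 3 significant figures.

Q = 19.4 A × 3900 s = 75660 C
n(e⁻) = 75660 / 96485 = 0.7842 mol
2Cl⁻ → Cl₂ + 2e⁻, so n(Cl₂) = 0.7842 / 2 = 0.3921 mol
V = nRT/P = 0.3921 × 0.0821 × 297 / 1.05 = 9.106 L

9.11 L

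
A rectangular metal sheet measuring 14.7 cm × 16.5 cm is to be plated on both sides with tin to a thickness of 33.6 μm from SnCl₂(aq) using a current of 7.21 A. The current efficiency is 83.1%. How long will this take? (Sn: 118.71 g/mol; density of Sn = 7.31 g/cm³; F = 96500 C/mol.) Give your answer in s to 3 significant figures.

3230 s

Plated area = 2 × 14.7 × 16.5 = 485.1 cm²
Volume = 485.1 × 33.6×10⁻⁴ cm = 1.630 cm³
m(Sn) = 1.630 × 7.31 = 11.92 g
n(Sn) = 11.92 / 118.71 = 0.1004 mol; n(e⁻) = 2 × 0.1004 = 0.2008 mol
Q = 0.2008 × 96500 / 0.831 = 23320 C
t = 23320 / 7.21 = 3234 s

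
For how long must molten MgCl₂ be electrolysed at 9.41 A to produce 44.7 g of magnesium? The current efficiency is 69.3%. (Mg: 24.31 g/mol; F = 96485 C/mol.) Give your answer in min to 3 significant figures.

907 min

n(Mg) = 44.7 / 24.31 = 1.839 mol
Mg²⁺ + 2e⁻ → Mg, so n(e⁻) = 2 × 1.839 = 3.678 mol
Q = 3.678 × 96485 / 0.693 = 5.121×10^5 C
t = Q / I = 5.121×10^5 / 9.41 = 54420 s = 907 min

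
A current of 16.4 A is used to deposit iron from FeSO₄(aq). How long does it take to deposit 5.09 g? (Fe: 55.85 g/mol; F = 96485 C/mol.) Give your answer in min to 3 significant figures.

17.9 min

n(Fe) = 5.09 / 55.85 = 0.09114 mol
Fe²⁺ + 2e⁻ → Fe, so n(e⁻) = 2 × 0.09114 = 0.1823 mol
Q = 0.1823 × 96485 = 17590 C
t = Q / I = 17590 / 16.4 = 1073 s = 17.9 min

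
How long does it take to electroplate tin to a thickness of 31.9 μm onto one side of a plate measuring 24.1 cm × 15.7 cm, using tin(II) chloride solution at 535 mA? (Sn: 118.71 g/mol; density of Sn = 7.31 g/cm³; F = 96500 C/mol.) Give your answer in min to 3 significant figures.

447 min

Plated area = 24.1 × 15.7 = 378.4 cm²
Volume = 378.4 × 31.9×10⁻⁴ cm = 1.207 cm³
m(Sn) = 1.207 × 7.31 = 8.823 g
n(Sn) = 8.823 / 118.71 = 0.07432 mol; n(e⁻) = 2 × 0.07432 = 0.1486 mol
Q = 0.1486 × 96500 = 14340 C
t = 14340 / 0.535 = 26800 s = 447 min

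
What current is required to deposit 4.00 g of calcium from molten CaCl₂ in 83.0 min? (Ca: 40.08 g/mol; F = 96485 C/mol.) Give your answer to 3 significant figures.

3.87 A

n(Ca) = 4.00 / 40.08 = 0.09980 mol
Ca²⁺ + 2e⁻ → Ca, so n(e⁻) = 2 × 0.09980 = 0.1996 mol
Q = 0.1996 × 96485 = 19260 C
I = Q / t = 19260 / 4980 s = 3.87 A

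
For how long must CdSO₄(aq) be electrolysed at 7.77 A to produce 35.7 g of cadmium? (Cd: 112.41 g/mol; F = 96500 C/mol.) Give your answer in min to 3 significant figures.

131 min

n(Cd) = 35.7 / 112.41 = 0.3176 mol
Cd²⁺ + 2e⁻ → Cd, so n(e⁻) = 2 × 0.3176 = 0.6352 mol
Q = 0.6352 × 96500 = 61300 C
t = Q / I = 61300 / 7.77 = 7889 s = 131 min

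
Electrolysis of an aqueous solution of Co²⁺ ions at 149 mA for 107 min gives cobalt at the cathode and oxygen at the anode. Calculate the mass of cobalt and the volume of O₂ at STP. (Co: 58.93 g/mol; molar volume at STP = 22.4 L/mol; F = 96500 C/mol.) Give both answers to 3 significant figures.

Q = 0.149 × 6420 = 956.6 C; n(e⁻) = 956.6 / 96500 = 0.009913 mol
Cathode: Co²⁺ + 2e⁻ → Co → n(Co) = 0.009913/2 = 0.004957 mol → 0.292 g
Anode: 2H₂O → O₂ + 4H⁺ + 4e⁻ → n(O₂) = 0.009913/4 = 0.002478 mol → 0.0555 L

0.292 g Co; 0.0555 L O₂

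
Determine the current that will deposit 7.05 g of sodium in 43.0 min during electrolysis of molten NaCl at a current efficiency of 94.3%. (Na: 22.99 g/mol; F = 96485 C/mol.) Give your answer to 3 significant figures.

12.2 A

n(Na) = 7.05 / 22.99 = 0.3067 mol
Na⁺ + e⁻ → Na, so n(e⁻) = 0.3067 mol
Q = 0.3067 × 96485 / 0.943 = 31380 C
I = Q / t = 31380 / 2580 s = 12.2 A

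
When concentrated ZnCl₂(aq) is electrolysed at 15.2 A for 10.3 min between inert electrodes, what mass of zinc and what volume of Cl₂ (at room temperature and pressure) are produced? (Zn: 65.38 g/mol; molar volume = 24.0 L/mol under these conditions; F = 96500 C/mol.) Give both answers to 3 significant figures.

Q = 15.2 × 618 = 9394 C; n(e⁻) = 9394 / 96500 = 0.09735 mol
Cathode: Zn²⁺ + 2e⁻ → Zn → n(Zn) = 0.09735/2 = 0.04868 mol → 3.18 g
Anode: 2Cl⁻ → Cl₂ + 2e⁻ → n(Cl₂) = 0.09735/2 = 0.04868 mol → 1.17 L

3.18 g Zn; 1.17 L Cl₂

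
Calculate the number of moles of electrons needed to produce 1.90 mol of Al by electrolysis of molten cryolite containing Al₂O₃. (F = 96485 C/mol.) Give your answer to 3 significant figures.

5.70 mol

Al³⁺ + 3e⁻ → Al, so n(e⁻) = 3 × 1.90 = 5.700 mol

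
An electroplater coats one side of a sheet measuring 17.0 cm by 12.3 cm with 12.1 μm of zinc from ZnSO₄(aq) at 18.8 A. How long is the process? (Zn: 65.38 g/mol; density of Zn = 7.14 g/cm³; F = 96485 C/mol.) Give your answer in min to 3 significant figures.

Plated area = 17.0 × 12.3 = 209.1 cm²
Volume = 209.1 × 12.1×10⁻⁴ cm = 0.2530 cm³
m(Zn) = 0.2530 × 7.14 = 1.806 g
n(Zn) = 1.806 / 65.38 = 0.02762 mol; n(e⁻) = 2 × 0.02762 = 0.05524 mol
Q = 0.05524 × 96485 = 5330 C
t = 5330 / 18.8 = 283.5 s = 4.73 min

4.73 min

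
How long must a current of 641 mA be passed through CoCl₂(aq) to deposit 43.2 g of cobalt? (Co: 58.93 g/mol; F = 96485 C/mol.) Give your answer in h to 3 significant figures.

n(Co) = 43.2 / 58.93 = 0.7331 mol
Co²⁺ + 2e⁻ → Co, so n(e⁻) = 2 × 0.7331 = 1.466 mol
Q = 1.466 × 96485 = 1.414×10^5 C
t = Q / I = 1.414×10^5 / 0.641 = 2.206×10^5 s = 61.3 h

61.3 h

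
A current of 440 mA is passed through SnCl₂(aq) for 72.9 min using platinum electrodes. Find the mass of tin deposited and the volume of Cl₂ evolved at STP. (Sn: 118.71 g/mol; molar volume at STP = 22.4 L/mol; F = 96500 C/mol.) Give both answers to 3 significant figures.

1.18 g Sn; 0.223 L Cl₂

Q = 0.440 × 4374 = 1925 C; n(e⁻) = 1925 / 96500 = 0.01995 mol
Cathode: Sn²⁺ + 2e⁻ → Sn → n(Sn) = 0.01995/2 = 0.009975 mol → 1.18 g
Anode: 2Cl⁻ → Cl₂ + 2e⁻ → n(Cl₂) = 0.01995/2 = 0.009975 mol → 0.223 L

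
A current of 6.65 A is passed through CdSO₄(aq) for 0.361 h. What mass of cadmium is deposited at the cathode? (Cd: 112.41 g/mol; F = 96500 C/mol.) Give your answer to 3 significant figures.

5.03 g

Q = It = 6.65 × 1299.6 = 8642 C
n(e⁻) = Q/F = 8642/96500 = 0.08955 mol
Cd²⁺ + 2e⁻ → Cd, so n(Cd) = 0.08955 / 2 = 0.04478 mol
m = 0.04478 × 112.41 = 5.03 g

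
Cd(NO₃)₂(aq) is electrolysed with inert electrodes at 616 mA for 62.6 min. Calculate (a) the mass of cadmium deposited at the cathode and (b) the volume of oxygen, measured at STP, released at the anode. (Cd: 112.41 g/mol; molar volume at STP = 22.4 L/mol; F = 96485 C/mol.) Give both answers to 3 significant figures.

1.35 g Cd; 0.134 L O₂

Q = 0.616 × 3756 = 2314 C; n(e⁻) = 2314 / 96485 = 0.02398 mol
Cathode: Cd²⁺ + 2e⁻ → Cd → n(Cd) = 0.02398/2 = 0.01199 mol → 1.35 g
Anode: 2H₂O → O₂ + 4H⁺ + 4e⁻ → n(O₂) = 0.02398/4 = 0.005995 mol → 0.134 L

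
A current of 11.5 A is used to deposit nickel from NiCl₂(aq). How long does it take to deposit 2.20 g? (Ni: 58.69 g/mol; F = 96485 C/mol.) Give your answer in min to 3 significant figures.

n(Ni) = 2.20 / 58.69 = 0.03749 mol
Ni²⁺ + 2e⁻ → Ni, so n(e⁻) = 2 × 0.03749 = 0.07498 mol
Q = 0.07498 × 96485 = 7234 C
t = Q / I = 7234 / 11.5 = 629.0 s = 10.5 min

10.5 min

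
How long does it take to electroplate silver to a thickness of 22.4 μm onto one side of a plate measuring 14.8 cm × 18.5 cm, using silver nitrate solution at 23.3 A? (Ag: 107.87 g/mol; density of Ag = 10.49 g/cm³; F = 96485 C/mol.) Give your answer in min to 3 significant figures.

Plated area = 14.8 × 18.5 = 273.8 cm²
Volume = 273.8 × 22.4×10⁻⁴ cm = 0.6133 cm³
m(Ag) = 0.6133 × 10.49 = 6.434 g
n(Ag) = 6.434 / 107.87 = 0.05965 mol; n(e⁻) = 0.05965 mol
Q = 0.05965 × 96485 = 5755 C
t = 5755 / 23.3 = 247.0 s = 4.12 min

4.12 min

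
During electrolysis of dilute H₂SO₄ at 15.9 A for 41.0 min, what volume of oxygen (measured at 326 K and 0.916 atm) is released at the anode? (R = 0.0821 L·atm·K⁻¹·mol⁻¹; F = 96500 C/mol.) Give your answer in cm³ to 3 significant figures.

2960 cm³

Q = 15.9 A × 2460 s = 39110 C
n(e⁻) = Q/F = 39110/96500 = 0.4053 mol
2H₂O → O₂ + 4H⁺ + 4e⁻, so n(O₂) = 0.4053 / 4 = 0.1013 mol
V = nRT/P = 0.1013 × 0.0821 × 326 / 0.916 = 2.960 L
= 2960 cm³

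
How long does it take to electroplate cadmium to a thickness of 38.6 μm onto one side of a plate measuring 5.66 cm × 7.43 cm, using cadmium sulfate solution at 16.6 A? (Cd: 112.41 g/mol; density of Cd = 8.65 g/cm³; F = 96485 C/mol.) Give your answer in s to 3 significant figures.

Plated area = 5.66 × 7.43 = 42.05 cm²
Volume = 42.05 × 38.6×10⁻⁴ cm = 0.1623 cm³
m(Cd) = 0.1623 × 8.65 = 1.404 g
n(Cd) = 1.404 / 112.41 = 0.01249 mol; n(e⁻) = 2 × 0.01249 = 0.02498 mol
Q = 0.02498 × 96485 = 2410 C
t = 2410 / 16.6 = 145.2 s

145 s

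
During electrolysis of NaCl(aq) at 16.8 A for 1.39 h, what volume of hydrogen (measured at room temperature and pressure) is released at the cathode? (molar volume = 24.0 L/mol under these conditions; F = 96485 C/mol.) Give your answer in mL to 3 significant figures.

10500 mL

Q = It = 16.8 × 5004 = 84070 C
n(e⁻) = Q/F = 84070/96485 = 0.8713 mol
2H⁺ + 2e⁻ → H₂, so n(H₂) = 0.8713 / 2 = 0.4357 mol
V = 0.4357 × 24.0 = 10.46 L
= 10500 mL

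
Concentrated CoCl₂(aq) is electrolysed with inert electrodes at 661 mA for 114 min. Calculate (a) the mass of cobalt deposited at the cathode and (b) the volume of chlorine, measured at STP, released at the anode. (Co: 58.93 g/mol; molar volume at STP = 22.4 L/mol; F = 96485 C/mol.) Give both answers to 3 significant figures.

Q = 0.661 × 6840 = 4521 C; n(e⁻) = 4521 / 96485 = 0.04686 mol
Cathode: Co²⁺ + 2e⁻ → Co → n(Co) = 0.04686/2 = 0.02343 mol → 1.38 g
Anode: 2Cl⁻ → Cl₂ + 2e⁻ → n(Cl₂) = 0.04686/2 = 0.02343 mol → 0.525 L

1.38 g Co; 0.525 L Cl₂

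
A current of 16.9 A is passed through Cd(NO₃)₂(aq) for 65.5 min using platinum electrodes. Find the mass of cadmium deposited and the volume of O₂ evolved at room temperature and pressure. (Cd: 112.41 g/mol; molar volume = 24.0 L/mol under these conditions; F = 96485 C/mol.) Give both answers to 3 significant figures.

Q = 16.9 × 3930 = 66420 C; n(e⁻) = 66420 / 96485 = 0.6884 mol
Cathode: Cd²⁺ + 2e⁻ → Cd → n(Cd) = 0.6884/2 = 0.3442 mol → 38.7 g
Anode: 2H₂O → O₂ + 4H⁺ + 4e⁻ → n(O₂) = 0.6884/4 = 0.1721 mol → 4.13 L

38.7 g Cd; 4.13 L O₂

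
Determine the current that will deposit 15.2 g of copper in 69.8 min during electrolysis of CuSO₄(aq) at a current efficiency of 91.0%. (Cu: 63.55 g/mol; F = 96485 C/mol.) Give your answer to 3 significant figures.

12.1 A

n(Cu) = 15.2 / 63.55 = 0.2392 mol
Cu²⁺ + 2e⁻ → Cu, so n(e⁻) = 2 × 0.2392 = 0.4784 mol
Q = 0.4784 × 96485 / 0.910 = 50720 C
I = Q / t = 50720 / 4188 s = 12.1 A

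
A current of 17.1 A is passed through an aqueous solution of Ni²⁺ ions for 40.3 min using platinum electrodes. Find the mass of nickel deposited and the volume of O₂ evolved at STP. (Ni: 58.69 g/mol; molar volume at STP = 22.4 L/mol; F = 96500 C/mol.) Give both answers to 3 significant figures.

Q = 17.1 × 2418 = 41350 C; n(e⁻) = 41350 / 96500 = 0.4285 mol
Cathode: Ni²⁺ + 2e⁻ → Ni → n(Ni) = 0.4285/2 = 0.2143 mol → 12.6 g
Anode: 2H₂O → O₂ + 4H⁺ + 4e⁻ → n(O₂) = 0.4285/4 = 0.1071 mol → 2.40 L

12.6 g Ni; 2.40 L O₂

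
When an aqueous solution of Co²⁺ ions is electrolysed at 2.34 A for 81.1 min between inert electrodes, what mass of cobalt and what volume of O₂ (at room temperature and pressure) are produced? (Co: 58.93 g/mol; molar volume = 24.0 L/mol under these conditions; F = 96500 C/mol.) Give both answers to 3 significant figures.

3.48 g Co; 0.708 L O₂

Q = 2.34 × 4866 = 11390 C; n(e⁻) = 11390 / 96500 = 0.1180 mol
Cathode: Co²⁺ + 2e⁻ → Co → n(Co) = 0.1180/2 = 0.05900 mol → 3.48 g
Anode: 2H₂O → O₂ + 4H⁺ + 4e⁻ → n(O₂) = 0.1180/4 = 0.02950 mol → 0.708 L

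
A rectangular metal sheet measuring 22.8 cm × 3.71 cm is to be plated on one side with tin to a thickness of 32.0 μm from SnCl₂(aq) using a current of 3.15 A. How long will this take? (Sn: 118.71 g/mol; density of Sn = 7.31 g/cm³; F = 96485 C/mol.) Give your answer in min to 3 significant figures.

Plated area = 22.8 × 3.71 = 84.59 cm²
Volume = 84.59 × 32.0×10⁻⁴ cm = 0.2707 cm³
m(Sn) = 0.2707 × 7.31 = 1.979 g
n(Sn) = 1.979 / 118.71 = 0.01667 mol; n(e⁻) = 2 × 0.01667 = 0.03334 mol
Q = 0.03334 × 96485 = 3217 C
t = 3217 / 3.15 = 1021 s = 17.0 min

17.0 min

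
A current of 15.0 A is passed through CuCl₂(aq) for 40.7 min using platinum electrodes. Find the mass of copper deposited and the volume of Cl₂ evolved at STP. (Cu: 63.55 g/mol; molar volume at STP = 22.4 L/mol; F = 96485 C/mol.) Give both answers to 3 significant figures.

12.1 g Cu; 4.25 L Cl₂

Q = 15.0 × 2442 = 36630 C; n(e⁻) = 36630 / 96485 = 0.3796 mol
Cathode: Cu²⁺ + 2e⁻ → Cu → n(Cu) = 0.3796/2 = 0.1898 mol → 12.1 g
Anode: 2Cl⁻ → Cl₂ + 2e⁻ → n(Cl₂) = 0.3796/2 = 0.1898 mol → 4.25 L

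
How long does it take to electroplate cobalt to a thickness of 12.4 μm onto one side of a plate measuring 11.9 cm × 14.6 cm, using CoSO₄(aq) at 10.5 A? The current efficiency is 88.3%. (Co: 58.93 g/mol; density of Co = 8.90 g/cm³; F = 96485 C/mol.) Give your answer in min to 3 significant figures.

11.3 min

Plated area = 11.9 × 14.6 = 173.7 cm²
Volume = 173.7 × 12.4×10⁻⁴ cm = 0.2154 cm³
m(Co) = 0.2154 × 8.90 = 1.917 g
n(Co) = 1.917 / 58.93 = 0.03253 mol; n(e⁻) = 2 × 0.03253 = 0.06506 mol
Q = 0.06506 × 96485 / 0.883 = 7109 C
t = 7109 / 10.5 = 677.0 s = 11.3 min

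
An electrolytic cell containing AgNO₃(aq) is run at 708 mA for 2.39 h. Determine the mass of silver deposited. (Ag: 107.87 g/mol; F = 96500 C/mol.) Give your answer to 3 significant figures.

Charge passed = 0.708 × 8604 = 6092 C
Moles of electrons = 6092 / 96500 = 0.06313 mol
Ag⁺ + e⁻ → Ag, so n(Ag) = 0.06313 mol
m = 0.06313 × 107.87 = 6.81 g

6.81 g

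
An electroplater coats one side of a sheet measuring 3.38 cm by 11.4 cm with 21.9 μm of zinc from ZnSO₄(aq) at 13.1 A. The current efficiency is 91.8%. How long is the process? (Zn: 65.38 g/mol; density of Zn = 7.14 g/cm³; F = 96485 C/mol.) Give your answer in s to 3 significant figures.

Plated area = 3.38 × 11.4 = 38.53 cm²
Volume = 38.53 × 21.9×10⁻⁴ cm = 0.08438 cm³
m(Zn) = 0.08438 × 7.14 = 0.6025 g
n(Zn) = 0.6025 / 65.38 = 0.009215 mol; n(e⁻) = 2 × 0.009215 = 0.01843 mol
Q = 0.01843 × 96485 / 0.918 = 1937 C
t = 1937 / 13.1 = 147.9 s

148 s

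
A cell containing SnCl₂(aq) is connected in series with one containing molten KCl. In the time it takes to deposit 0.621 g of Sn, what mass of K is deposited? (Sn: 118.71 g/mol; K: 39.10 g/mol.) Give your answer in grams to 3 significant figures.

n(Sn) = 0.621 / 118.71 = 0.005231 mol
Sn²⁺ + 2e⁻ → Sn, so n(e⁻) = 2 × 0.005231 = 0.01046 mol
The cells are in series, so the same charge (and hence the same n(e⁻) = 0.01046 mol) passes through both.
K⁺ + e⁻ → K, so n(K) = 0.01046 mol
m(K) = 0.01046 × 39.10 = 0.409 g

0.409 g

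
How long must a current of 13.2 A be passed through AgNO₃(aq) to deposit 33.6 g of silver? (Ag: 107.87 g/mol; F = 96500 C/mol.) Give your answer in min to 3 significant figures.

n(Ag) = 33.6 / 107.87 = 0.3115 mol
Ag⁺ + e⁻ → Ag, so n(e⁻) = 0.3115 mol
Q = 0.3115 × 96500 = 30060 C
t = Q / I = 30060 / 13.2 = 2277 s = 38.0 min

38.0 min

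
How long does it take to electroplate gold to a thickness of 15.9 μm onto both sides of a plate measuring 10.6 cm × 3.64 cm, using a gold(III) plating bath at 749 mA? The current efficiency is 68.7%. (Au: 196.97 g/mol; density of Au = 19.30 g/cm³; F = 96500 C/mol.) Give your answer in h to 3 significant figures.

1.88 h

Plated area = 2 × 10.6 × 3.64 = 77.17 cm²
Volume = 77.17 × 15.9×10⁻⁴ cm = 0.1227 cm³
m(Au) = 0.1227 × 19.30 = 2.368 g
n(Au) = 2.368 / 196.97 = 0.01202 mol; n(e⁻) = 3 × 0.01202 = 0.03606 mol
Q = 0.03606 × 96500 / 0.687 = 5065 C
t = 5065 / 0.749 = 6762 s = 1.88 h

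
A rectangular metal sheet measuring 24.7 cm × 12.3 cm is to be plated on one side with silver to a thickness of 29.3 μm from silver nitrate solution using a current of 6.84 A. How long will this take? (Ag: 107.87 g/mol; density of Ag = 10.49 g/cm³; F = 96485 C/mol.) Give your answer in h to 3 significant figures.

Plated area = 24.7 × 12.3 = 303.8 cm²
Volume = 303.8 × 29.3×10⁻⁴ cm = 0.8901 cm³
m(Ag) = 0.8901 × 10.49 = 9.337 g
n(Ag) = 9.337 / 107.87 = 0.08656 mol; n(e⁻) = 0.08656 mol
Q = 0.08656 × 96485 = 8352 C
t = 8352 / 6.84 = 1221 s = 0.339 h

0.339 h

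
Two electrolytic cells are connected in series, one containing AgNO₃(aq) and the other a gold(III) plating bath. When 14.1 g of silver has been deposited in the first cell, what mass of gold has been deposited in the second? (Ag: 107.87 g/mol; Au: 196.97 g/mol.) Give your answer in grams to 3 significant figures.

8.58 g

n(Ag) = 14.1 / 107.87 = 0.1307 mol
Ag⁺ + e⁻ → Ag, so n(e⁻) = 0.1307 mol
The cells are in series, so the same charge (and hence the same n(e⁻) = 0.1307 mol) passes through both.
Au³⁺ + 3e⁻ → Au, so n(Au) = 0.1307 / 3 = 0.04357 mol
m(Au) = 0.04357 × 196.97 = 8.58 g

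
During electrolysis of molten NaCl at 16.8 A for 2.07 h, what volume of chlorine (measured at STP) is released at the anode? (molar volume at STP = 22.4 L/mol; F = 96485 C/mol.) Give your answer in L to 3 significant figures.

Q = It = 16.8 × 7452 = 1.252×10^5 C
n(e⁻) = Q/F = 1.252×10^5/96485 = 1.298 mol
2Cl⁻ → Cl₂ + 2e⁻, so n(Cl₂) = 1.298 / 2 = 0.6490 mol
V = 0.6490 × 22.4 = 14.54 L

14.5 L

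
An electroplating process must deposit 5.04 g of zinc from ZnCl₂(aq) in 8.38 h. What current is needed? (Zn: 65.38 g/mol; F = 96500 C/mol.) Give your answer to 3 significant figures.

0.493 A

n(Zn) = 5.04 / 65.38 = 0.07709 mol
Zn²⁺ + 2e⁻ → Zn, so n(e⁻) = 2 × 0.07709 = 0.1542 mol
Q = 0.1542 × 96500 = 14880 C
I = Q / t = 14880 / 30168 s = 0.493 A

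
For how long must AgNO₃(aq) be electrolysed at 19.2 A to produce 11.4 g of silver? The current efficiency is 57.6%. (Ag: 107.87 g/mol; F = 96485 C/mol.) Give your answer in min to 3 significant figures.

n(Ag) = 11.4 / 107.87 = 0.1057 mol
Ag⁺ + e⁻ → Ag, so n(e⁻) = 0.1057 mol
Q = 0.1057 × 96485 / 0.576 = 17710 C
t = Q / I = 17710 / 19.2 = 922.4 s = 15.4 min

15.4 min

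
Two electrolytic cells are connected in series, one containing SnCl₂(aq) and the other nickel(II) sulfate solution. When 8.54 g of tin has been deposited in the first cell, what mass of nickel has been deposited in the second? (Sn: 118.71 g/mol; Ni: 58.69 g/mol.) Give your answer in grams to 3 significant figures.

n(Sn) = 8.54 / 118.71 = 0.07194 mol
Sn²⁺ + 2e⁻ → Sn, so n(e⁻) = 2 × 0.07194 = 0.1439 mol
Same current for the same time ⇒ same n(e⁻) = 0.1439 mol in both cells.
Ni²⁺ + 2e⁻ → Ni, so n(Ni) = 0.1439 / 2 = 0.07195 mol
m(Ni) = 0.07195 × 58.69 = 4.22 g

4.22 g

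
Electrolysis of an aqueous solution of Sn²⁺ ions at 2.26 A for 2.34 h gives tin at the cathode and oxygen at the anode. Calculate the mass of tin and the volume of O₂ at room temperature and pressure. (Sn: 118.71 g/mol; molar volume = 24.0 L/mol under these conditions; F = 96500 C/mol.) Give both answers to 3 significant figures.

Q = 2.26 × 8424 = 19040 C; n(e⁻) = 19040 / 96500 = 0.1973 mol
Cathode: Sn²⁺ + 2e⁻ → Sn → n(Sn) = 0.1973/2 = 0.09865 mol → 11.7 g
Anode: 2H₂O → O₂ + 4H⁺ + 4e⁻ → n(O₂) = 0.1973/4 = 0.04933 mol → 1.18 L

11.7 g Sn; 1.18 L O₂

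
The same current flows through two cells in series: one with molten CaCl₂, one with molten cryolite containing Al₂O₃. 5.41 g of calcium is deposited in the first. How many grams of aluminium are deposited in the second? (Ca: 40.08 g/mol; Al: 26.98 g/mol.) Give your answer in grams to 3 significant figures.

2.43 g

n(Ca) = 5.41 / 40.08 = 0.1350 mol
Ca²⁺ + 2e⁻ → Ca, so n(e⁻) = 2 × 0.1350 = 0.2700 mol
Since the cells are in series, n(e⁻) in the Al cell is also 0.2700 mol.
Al³⁺ + 3e⁻ → Al, so n(Al) = 0.2700 / 3 = 0.09000 mol
m(Al) = 0.09000 × 26.98 = 2.43 g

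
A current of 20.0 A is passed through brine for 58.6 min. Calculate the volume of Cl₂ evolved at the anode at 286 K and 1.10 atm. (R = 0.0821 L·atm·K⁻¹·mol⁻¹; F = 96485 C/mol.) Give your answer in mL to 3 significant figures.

7780 mL

Q = It = 20.0 × 3516 = 70320 C
Moles of electrons = 70320 / 96485 = 0.7288 mol
2Cl⁻ → Cl₂ + 2e⁻, so n(Cl₂) = 0.7288 / 2 = 0.3644 mol
V = nRT/P = 0.3644 × 0.0821 × 286 / 1.10 = 7.778 L
= 7780 mL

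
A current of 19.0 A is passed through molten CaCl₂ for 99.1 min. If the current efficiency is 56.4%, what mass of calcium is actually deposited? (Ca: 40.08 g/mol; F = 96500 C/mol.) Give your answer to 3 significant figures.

13.2 g

Q = 19.0 × 5946 = 1.130×10^5 C
n(e⁻) = 1.130×10^5 / 96500 = 1.171 mol
Ca²⁺ + 2e⁻ → Ca, so theoretical m(Ca) = 0.5855 × 40.08 = 23.47 g
Actual mass = 56.4% × 23.47 = 13.2 g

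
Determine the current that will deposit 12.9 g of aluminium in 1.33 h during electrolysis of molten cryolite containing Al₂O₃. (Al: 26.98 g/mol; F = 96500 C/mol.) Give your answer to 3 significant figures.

28.9 A

n(Al) = 12.9 / 26.98 = 0.4781 mol
Al³⁺ + 3e⁻ → Al, so n(e⁻) = 3 × 0.4781 = 1.434 mol
Q = 1.434 × 96500 = 1.384×10^5 C
I = Q / t = 1.384×10^5 / 4788 s = 28.9 A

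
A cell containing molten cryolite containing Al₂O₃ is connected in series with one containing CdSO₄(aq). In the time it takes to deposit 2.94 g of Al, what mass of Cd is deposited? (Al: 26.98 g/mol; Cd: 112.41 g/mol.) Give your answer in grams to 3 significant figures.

18.4 g

n(Al) = 2.94 / 26.98 = 0.1090 mol
Al³⁺ + 3e⁻ → Al, so n(e⁻) = 3 × 0.1090 = 0.3270 mol
In series, the same 0.3270 mol of electrons flows through the second cell.
Cd²⁺ + 2e⁻ → Cd, so n(Cd) = 0.3270 / 2 = 0.1635 mol
m(Cd) = 0.1635 × 112.41 = 18.4 g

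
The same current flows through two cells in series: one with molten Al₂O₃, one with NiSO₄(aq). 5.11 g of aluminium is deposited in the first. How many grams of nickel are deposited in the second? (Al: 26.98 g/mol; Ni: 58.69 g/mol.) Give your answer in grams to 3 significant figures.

n(Al) = 5.11 / 26.98 = 0.1894 mol
Al³⁺ + 3e⁻ → Al, so n(e⁻) = 3 × 0.1894 = 0.5682 mol
Since the cells are in series, n(e⁻) in the Ni cell is also 0.5682 mol.
Ni²⁺ + 2e⁻ → Ni, so n(Ni) = 0.5682 / 2 = 0.2841 mol
m(Ni) = 0.2841 × 58.69 = 16.7 g

16.7 g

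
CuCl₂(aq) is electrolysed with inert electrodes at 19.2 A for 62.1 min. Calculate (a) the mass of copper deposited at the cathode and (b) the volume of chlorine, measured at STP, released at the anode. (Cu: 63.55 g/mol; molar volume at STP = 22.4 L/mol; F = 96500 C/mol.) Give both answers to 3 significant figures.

23.6 g Cu; 8.30 L Cl₂

Q = 19.2 × 3726 = 71540 C; n(e⁻) = 71540 / 96500 = 0.7413 mol
Cathode: Cu²⁺ + 2e⁻ → Cu → n(Cu) = 0.7413/2 = 0.3707 mol → 23.6 g
Anode: 2Cl⁻ → Cl₂ + 2e⁻ → n(Cl₂) = 0.7413/2 = 0.3707 mol → 8.30 L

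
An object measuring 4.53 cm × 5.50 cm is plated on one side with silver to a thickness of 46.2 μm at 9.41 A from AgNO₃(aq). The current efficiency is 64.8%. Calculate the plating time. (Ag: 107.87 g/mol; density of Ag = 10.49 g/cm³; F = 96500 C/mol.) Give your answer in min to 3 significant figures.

2.95 min

Plated area = 4.53 × 5.50 = 24.92 cm²
Volume = 24.92 × 46.2×10⁻⁴ cm = 0.1151 cm³
m(Ag) = 0.1151 × 10.49 = 1.207 g
n(Ag) = 1.207 / 107.87 = 0.01119 mol; n(e⁻) = 0.01119 mol
Q = 0.01119 × 96500 / 0.648 = 1666 C
t = 1666 / 9.41 = 177.0 s = 2.95 min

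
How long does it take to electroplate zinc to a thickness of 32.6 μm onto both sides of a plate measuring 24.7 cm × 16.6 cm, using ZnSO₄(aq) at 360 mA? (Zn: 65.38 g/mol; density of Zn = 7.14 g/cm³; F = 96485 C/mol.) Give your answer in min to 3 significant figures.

Plated area = 2 × 24.7 × 16.6 = 820.0 cm²
Volume = 820.0 × 32.6×10⁻⁴ cm = 2.673 cm³
m(Zn) = 2.673 × 7.14 = 19.09 g
n(Zn) = 19.09 / 65.38 = 0.2920 mol; n(e⁻) = 2 × 0.2920 = 0.5840 mol
Q = 0.5840 × 96485 = 56350 C
t = 56350 / 0.360 = 1.565×10^5 s = 2610 min

2610 min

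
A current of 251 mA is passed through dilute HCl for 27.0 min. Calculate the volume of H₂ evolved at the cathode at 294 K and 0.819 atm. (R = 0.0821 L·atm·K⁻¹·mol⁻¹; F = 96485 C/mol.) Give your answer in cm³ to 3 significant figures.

62.1 cm³

Charge passed = 0.251 × 1620 = 406.6 C
n(e⁻) = Q/F = 406.6/96485 = 0.004214 mol
2H⁺ + 2e⁻ → H₂, so n(H₂) = 0.004214 / 2 = 0.002107 mol
V = nRT/P = 0.002107 × 0.0821 × 294 / 0.819 = 0.06210 L
= 62.1 cm³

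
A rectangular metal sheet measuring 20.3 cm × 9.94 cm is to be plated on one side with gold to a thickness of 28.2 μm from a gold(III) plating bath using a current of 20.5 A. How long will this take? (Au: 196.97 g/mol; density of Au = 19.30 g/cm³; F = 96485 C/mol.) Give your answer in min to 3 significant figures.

13.1 min

Plated area = 20.3 × 9.94 = 201.8 cm²
Volume = 201.8 × 28.2×10⁻⁴ cm = 0.5691 cm³
m(Au) = 0.5691 × 19.30 = 10.98 g
n(Au) = 10.98 / 196.97 = 0.05574 mol; n(e⁻) = 3 × 0.05574 = 0.1672 mol
Q = 0.1672 × 96485 = 16130 C
t = 16130 / 20.5 = 786.8 s = 13.1 min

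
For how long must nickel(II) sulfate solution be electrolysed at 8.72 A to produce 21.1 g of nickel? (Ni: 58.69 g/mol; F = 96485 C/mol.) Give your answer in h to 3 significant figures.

2.21 h

n(Ni) = 21.1 / 58.69 = 0.3595 mol
Ni²⁺ + 2e⁻ → Ni, so n(e⁻) = 2 × 0.3595 = 0.7190 mol
Q = 0.7190 × 96485 = 69370 C
t = Q / I = 69370 / 8.72 = 7955 s = 2.21 h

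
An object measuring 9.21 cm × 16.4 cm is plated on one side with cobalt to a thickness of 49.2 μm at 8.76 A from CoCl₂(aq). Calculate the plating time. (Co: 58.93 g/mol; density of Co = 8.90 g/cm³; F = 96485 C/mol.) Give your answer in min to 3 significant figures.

41.2 min

Plated area = 9.21 × 16.4 = 151.0 cm²
Volume = 151.0 × 49.2×10⁻⁴ cm = 0.7429 cm³
m(Co) = 0.7429 × 8.90 = 6.612 g
n(Co) = 6.612 / 58.93 = 0.1122 mol; n(e⁻) = 2 × 0.1122 = 0.2244 mol
Q = 0.2244 × 96485 = 21650 C
t = 21650 / 8.76 = 2471 s = 41.2 min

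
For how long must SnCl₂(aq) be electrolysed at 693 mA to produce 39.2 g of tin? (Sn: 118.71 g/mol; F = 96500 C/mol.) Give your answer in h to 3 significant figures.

n(Sn) = 39.2 / 118.71 = 0.3302 mol
Sn²⁺ + 2e⁻ → Sn, so n(e⁻) = 2 × 0.3302 = 0.6604 mol
Q = 0.6604 × 96500 = 63730 C
t = Q / I = 63730 / 0.693 = 91960 s = 25.5 h

25.5 h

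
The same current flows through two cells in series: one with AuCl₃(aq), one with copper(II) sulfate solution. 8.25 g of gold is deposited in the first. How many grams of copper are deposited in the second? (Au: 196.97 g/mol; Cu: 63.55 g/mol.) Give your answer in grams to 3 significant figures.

n(Au) = 8.25 / 196.97 = 0.04188 mol
Au³⁺ + 3e⁻ → Au, so n(e⁻) = 3 × 0.04188 = 0.1256 mol
In series, the same 0.1256 mol of electrons flows through the second cell.
Cu²⁺ + 2e⁻ → Cu, so n(Cu) = 0.1256 / 2 = 0.06280 mol
m(Cu) = 0.06280 × 63.55 = 3.99 g

3.99 g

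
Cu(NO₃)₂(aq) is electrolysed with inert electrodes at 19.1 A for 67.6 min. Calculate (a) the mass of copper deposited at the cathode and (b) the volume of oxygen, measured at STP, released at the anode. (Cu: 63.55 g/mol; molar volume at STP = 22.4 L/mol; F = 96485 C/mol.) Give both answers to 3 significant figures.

Q = 19.1 × 4056 = 77470 C; n(e⁻) = 77470 / 96485 = 0.8029 mol
Cathode: Cu²⁺ + 2e⁻ → Cu → n(Cu) = 0.8029/2 = 0.4015 mol → 25.5 g
Anode: 2H₂O → O₂ + 4H⁺ + 4e⁻ → n(O₂) = 0.8029/4 = 0.2007 mol → 4.50 L

25.5 g Cu; 4.50 L O₂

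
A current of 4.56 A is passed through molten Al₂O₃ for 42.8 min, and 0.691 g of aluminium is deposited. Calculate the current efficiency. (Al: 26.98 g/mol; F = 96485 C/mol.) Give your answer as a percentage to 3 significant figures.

Q = 4.56 × 2568 = 11710 C
n(e⁻) = 11710 / 96485 = 0.1214 mol
Al³⁺ + 3e⁻ → Al, so theoretical n(Al) = 0.04047 mol → 1.092 g
Efficiency = 0.691 / 1.092 = 0.6328 = 63.3%

63.3%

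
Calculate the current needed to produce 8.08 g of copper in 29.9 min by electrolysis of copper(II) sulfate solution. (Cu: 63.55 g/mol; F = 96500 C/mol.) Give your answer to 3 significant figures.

n(Cu) = 8.08 / 63.55 = 0.1271 mol
Cu²⁺ + 2e⁻ → Cu, so n(e⁻) = 2 × 0.1271 = 0.2542 mol
Q = 0.2542 × 96500 = 24530 C
I = Q / t = 24530 / 1794 s = 13.7 A

13.7 A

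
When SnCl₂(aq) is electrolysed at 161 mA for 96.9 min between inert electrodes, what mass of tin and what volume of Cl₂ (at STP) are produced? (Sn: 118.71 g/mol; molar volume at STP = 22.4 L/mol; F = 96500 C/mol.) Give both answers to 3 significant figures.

Q = 0.161 × 5814 = 936.1 C; n(e⁻) = 936.1 / 96500 = 0.009701 mol
Cathode: Sn²⁺ + 2e⁻ → Sn → n(Sn) = 0.009701/2 = 0.004851 mol → 0.576 g
Anode: 2Cl⁻ → Cl₂ + 2e⁻ → n(Cl₂) = 0.009701/2 = 0.004851 mol → 0.109 L

0.576 g Sn; 0.109 L Cl₂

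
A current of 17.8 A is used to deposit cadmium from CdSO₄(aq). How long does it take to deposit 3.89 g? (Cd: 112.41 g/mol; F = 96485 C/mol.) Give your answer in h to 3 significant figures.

0.104 h

n(Cd) = 3.89 / 112.41 = 0.03461 mol
Cd²⁺ + 2e⁻ → Cd, so n(e⁻) = 2 × 0.03461 = 0.06922 mol
Q = 0.06922 × 96485 = 6679 C
t = Q / I = 6679 / 17.8 = 375.2 s = 0.104 h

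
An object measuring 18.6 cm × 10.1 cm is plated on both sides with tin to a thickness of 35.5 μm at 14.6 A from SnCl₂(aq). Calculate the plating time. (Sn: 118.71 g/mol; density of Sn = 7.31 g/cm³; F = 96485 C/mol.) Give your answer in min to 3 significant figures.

Plated area = 2 × 18.6 × 10.1 = 375.7 cm²
Volume = 375.7 × 35.5×10⁻⁴ cm = 1.334 cm³
m(Sn) = 1.334 × 7.31 = 9.752 g
n(Sn) = 9.752 / 118.71 = 0.08215 mol; n(e⁻) = 2 × 0.08215 = 0.1643 mol
Q = 0.1643 × 96485 = 15850 C
t = 15850 / 14.6 = 1086 s = 18.1 min

18.1 min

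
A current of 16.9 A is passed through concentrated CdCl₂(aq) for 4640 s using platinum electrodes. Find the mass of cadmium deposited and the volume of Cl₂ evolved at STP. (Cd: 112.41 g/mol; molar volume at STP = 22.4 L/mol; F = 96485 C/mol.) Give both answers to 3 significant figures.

Q = 16.9 × 4640 = 78420 C; n(e⁻) = 78420 / 96485 = 0.8128 mol
Cathode: Cd²⁺ + 2e⁻ → Cd → n(Cd) = 0.8128/2 = 0.4064 mol → 45.7 g
Anode: 2Cl⁻ → Cl₂ + 2e⁻ → n(Cl₂) = 0.8128/2 = 0.4064 mol → 9.10 L

45.7 g Cd; 9.10 L Cl₂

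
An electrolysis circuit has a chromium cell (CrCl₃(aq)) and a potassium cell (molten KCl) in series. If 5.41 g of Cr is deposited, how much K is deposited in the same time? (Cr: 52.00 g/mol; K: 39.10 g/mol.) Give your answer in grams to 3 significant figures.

12.2 g

n(Cr) = 5.41 / 52.00 = 0.1040 mol
Cr³⁺ + 3e⁻ → Cr, so n(e⁻) = 3 × 0.1040 = 0.3120 mol
Same current for the same time ⇒ same n(e⁻) = 0.3120 mol in both cells.
K⁺ + e⁻ → K, so n(K) = 0.3120 mol
m(K) = 0.3120 × 39.10 = 12.2 g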